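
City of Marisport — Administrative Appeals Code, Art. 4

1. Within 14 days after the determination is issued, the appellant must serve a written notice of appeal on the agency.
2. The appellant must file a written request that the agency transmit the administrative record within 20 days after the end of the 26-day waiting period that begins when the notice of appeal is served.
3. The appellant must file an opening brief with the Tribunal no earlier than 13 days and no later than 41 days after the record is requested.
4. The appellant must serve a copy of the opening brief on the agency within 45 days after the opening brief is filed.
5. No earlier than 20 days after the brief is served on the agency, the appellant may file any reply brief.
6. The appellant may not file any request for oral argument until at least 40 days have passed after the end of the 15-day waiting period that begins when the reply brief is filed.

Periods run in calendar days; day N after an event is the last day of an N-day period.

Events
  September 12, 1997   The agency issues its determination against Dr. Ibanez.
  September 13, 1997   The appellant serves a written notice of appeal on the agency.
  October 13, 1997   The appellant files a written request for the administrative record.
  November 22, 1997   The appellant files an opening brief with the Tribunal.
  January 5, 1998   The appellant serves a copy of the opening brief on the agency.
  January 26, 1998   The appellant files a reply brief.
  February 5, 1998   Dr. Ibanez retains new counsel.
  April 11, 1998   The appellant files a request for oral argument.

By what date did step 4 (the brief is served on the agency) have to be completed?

Step 4 runs from November 22, 1997, when the opening brief is filed. 45 days after November 22, 1997 is January 6, 1998.

January 6, 1998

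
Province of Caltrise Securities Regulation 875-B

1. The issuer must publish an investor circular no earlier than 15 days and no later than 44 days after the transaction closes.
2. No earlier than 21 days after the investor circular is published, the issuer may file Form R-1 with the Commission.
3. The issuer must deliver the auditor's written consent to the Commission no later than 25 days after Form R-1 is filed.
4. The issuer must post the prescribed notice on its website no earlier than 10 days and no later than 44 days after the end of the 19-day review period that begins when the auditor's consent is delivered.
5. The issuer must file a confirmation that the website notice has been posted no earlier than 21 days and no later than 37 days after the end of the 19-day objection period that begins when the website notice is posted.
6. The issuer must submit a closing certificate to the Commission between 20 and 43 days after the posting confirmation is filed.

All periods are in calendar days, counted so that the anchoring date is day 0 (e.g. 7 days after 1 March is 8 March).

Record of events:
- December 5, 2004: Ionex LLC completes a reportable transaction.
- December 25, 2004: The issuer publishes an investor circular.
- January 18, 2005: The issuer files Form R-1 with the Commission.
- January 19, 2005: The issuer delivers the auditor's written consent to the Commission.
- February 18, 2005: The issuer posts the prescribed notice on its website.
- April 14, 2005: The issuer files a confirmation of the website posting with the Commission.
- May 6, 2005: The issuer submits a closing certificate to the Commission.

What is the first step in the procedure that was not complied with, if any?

None — every step was satisfied

Step 1: the window is 15–44 days after December 5, 2004 (when the transaction closes), so December 20, 2004 through January 18, 2005; done December 25, 2004, which is between those dates.
Step 2: the earliest permitted date is 21 days after December 25, 2004 (when the investor circular is published), i.e. January 15, 2005; done January 18, 2005, after the minimum wait.
Step 3: 25 days after January 18, 2005 (when Form R-1 is filed) is February 12, 2005; January 19, 2005 is within that limit.
Step 4: the window is 10–44 days after February 7, 2005 (end of the 19-day review period, which began when the auditor's consent is delivered on January 19, 2005), so February 17, 2005 through March 23, 2005; done February 18, 2005 — within the window.
Step 5: the window is 21–37 days after March 9, 2005 (end of the 19-day objection period, which began when the website notice is posted on February 18, 2005), so March 30, 2005 through April 15, 2005; done April 14, 2005 — within the window.
Step 6: the window is 20–43 days after April 14, 2005 (when the posting confirmation is filed), so May 4, 2005 through May 27, 2005; done May 6, 2005, which is between those dates.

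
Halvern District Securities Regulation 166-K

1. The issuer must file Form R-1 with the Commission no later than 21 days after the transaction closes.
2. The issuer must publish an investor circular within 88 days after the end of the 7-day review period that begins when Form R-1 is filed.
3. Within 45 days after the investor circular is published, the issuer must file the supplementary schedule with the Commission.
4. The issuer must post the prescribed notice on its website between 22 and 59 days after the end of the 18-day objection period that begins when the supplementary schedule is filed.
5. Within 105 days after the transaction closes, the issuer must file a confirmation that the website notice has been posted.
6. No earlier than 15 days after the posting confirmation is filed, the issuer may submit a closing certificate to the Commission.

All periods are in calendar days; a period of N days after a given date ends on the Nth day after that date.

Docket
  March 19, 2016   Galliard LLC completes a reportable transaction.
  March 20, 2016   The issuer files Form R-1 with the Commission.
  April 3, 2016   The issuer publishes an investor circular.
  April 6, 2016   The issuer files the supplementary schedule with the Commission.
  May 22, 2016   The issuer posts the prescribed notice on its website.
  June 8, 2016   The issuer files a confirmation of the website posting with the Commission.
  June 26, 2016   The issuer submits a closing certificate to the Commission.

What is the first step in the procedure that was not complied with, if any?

(1) due by March 19, 2016 + 21 days = April 9, 2016; completed March 20, 2016, before the deadline.
(2) due by March 27, 2016 + 88 days = June 23, 2016; done April 3, 2016 — timely.
(3) due by April 3, 2016 + 45 days = May 18, 2016; done April 6, 2016 — timely.
(4) the permitted window runs from April 24, 2016 + 22 = May 16, 2016 to April 24, 2016 + 59 = June 22, 2016; May 22, 2016 falls inside that range.
(5) due by March 19, 2016 + 105 days = July 2, 2016; June 8, 2016 is within that limit.
(6) permitted from June 8, 2016 + 15 days = June 23, 2016 onward; done June 26, 2016, after the minimum wait.

None — every step was satisfied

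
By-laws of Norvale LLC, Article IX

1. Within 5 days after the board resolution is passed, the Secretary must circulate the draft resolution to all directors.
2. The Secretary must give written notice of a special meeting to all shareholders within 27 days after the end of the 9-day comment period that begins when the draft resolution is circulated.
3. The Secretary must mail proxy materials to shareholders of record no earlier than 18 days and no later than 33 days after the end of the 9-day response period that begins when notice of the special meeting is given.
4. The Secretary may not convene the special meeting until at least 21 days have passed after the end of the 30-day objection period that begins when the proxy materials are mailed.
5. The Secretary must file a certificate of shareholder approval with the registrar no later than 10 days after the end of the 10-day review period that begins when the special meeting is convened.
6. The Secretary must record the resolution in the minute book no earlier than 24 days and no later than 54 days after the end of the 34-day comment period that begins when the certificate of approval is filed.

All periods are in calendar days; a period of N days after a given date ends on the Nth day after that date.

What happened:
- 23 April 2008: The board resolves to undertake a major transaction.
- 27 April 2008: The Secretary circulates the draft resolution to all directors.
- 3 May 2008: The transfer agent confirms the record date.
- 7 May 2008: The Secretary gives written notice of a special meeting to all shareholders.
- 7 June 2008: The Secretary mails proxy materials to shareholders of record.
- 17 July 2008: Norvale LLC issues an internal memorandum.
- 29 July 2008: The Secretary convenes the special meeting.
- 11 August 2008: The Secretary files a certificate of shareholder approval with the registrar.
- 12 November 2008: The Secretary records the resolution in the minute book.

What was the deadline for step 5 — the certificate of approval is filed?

18 August 2008

The special meeting is convened on 29 July 2008; the 10-day review period therefore ends 8 August 2008, and step 5 runs from that date. 10 days after 8 August 2008 is 18 August 2008.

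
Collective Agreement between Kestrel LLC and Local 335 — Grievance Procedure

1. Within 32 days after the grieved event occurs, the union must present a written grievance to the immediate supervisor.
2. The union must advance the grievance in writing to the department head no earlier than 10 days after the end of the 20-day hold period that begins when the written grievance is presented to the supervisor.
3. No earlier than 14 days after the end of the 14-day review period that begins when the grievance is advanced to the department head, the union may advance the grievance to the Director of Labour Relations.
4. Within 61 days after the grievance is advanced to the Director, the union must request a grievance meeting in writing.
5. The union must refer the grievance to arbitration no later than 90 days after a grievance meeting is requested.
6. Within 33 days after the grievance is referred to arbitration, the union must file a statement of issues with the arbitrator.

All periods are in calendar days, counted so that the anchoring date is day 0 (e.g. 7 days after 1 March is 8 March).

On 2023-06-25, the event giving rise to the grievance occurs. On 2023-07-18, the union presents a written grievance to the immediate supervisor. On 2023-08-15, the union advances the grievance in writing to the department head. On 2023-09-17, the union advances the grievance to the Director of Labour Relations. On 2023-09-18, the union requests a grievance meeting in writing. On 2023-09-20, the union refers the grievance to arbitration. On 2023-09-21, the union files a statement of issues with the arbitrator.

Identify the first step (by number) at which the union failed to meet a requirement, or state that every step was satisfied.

(1) due by 2023-06-25 + 32 days = 2023-07-27; done 2023-07-18 — timely.
(2) permitted from 2023-08-07 + 10 days = 2023-08-17 onward; 2023-08-15 is 2 days before the earliest permitted date.
Later steps need not be reached.

Step 2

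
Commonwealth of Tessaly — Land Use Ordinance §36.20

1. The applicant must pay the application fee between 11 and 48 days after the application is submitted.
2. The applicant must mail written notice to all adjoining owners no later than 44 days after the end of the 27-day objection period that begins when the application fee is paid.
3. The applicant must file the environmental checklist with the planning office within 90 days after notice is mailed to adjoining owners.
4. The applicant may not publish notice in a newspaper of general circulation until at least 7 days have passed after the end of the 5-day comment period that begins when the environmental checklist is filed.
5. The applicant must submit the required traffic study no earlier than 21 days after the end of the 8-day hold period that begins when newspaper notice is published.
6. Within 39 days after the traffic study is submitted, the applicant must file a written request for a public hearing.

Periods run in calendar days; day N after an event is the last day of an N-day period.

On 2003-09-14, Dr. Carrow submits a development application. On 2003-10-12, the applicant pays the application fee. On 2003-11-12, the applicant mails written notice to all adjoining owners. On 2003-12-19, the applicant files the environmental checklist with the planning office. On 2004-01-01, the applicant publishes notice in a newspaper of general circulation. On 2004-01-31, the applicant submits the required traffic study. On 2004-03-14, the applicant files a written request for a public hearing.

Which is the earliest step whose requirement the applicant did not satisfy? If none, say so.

Step 1 — 11 and 48 days from 2003-09-14 (when the application is submitted) are 2003-09-25 and 2003-11-01 respectively; 2003-10-12 falls inside that range.
Step 2 — counting 44 days from 2003-11-08 (end of the 27-day objection period, which began when the application fee is paid on 2003-10-12) gives a deadline of 2003-12-22; done 2003-11-12 — timely.
Step 3 — counting 90 days from 2003-11-12 (when notice is mailed to adjoining owners) gives a deadline of 2004-02-10; 2003-12-19 is within that limit.
Step 4 — must wait 7 days from 2003-12-24 (end of the 5-day comment period, which began when the environmental checklist is filed on 2003-12-19), so not before 2003-12-31; done 2004-01-01 — permitted.
Step 5 — must wait 21 days from 2004-01-09 (end of the 8-day hold period, which began when newspaper notice is published on 2004-01-01), so not before 2004-01-30; done 2004-01-31, after the minimum wait.
Step 6 — counting 39 days from 2004-01-31 (when the traffic study is submitted) gives a deadline of 2004-03-10; not done until 2004-03-14, 4 days after the deadline.

Step 6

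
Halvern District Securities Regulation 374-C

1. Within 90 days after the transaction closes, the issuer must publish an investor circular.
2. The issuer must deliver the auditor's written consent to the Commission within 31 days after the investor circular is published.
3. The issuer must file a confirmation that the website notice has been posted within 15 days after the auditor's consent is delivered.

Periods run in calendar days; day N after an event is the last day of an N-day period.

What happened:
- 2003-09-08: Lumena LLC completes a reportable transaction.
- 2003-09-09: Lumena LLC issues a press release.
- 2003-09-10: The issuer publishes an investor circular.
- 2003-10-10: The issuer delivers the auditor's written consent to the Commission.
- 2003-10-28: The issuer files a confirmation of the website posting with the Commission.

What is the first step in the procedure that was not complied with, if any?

Step 1: 90 days after 2003-09-08 (when the transaction closes) is 2003-12-07; 2003-09-10 is within that limit.
Step 2: 31 days after 2003-09-10 (when the investor circular is published) is 2003-10-11; completed 2003-10-10, before the deadline.
Step 3: 15 days after 2003-10-10 (when the auditor's consent is delivered) is 2003-10-25; 2003-10-28 misses that deadline by 3 days.

Step 3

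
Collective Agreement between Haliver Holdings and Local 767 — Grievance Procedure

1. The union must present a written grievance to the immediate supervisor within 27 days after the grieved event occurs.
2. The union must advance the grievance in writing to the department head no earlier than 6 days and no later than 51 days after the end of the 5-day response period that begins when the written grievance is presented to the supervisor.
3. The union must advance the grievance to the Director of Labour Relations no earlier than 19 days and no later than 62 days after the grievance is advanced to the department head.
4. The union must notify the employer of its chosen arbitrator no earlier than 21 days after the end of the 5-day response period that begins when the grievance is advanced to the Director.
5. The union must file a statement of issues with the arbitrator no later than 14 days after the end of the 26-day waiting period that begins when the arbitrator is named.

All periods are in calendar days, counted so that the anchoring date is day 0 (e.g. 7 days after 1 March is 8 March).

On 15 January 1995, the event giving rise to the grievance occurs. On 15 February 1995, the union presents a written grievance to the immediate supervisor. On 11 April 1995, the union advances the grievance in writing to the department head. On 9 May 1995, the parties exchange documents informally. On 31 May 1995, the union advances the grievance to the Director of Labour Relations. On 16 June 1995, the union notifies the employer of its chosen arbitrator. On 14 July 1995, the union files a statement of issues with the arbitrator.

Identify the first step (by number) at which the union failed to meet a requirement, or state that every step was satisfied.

(1) due by 15 January 1995 + 27 days = 11 February 1995; 15 February 1995 misses that deadline by 4 days.

Step 1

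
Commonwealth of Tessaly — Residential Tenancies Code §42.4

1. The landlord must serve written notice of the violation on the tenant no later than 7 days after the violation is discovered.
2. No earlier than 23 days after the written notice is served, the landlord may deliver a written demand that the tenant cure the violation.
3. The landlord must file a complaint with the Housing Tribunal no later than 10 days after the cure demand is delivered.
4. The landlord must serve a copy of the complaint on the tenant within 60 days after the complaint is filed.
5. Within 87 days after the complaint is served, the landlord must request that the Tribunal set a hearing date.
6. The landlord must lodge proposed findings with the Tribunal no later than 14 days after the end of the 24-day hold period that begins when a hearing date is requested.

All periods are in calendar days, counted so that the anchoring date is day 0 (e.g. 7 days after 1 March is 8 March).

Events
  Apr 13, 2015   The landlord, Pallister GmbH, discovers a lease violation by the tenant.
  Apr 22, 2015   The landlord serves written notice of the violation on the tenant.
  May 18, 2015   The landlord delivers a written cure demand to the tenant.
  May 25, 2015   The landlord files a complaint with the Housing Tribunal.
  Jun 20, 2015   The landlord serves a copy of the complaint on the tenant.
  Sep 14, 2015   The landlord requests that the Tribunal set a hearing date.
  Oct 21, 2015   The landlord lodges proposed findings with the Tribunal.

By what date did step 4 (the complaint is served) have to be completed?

Jul 24, 2015

Step 4 runs from May 25, 2015, when the complaint is filed. 60 days after May 25, 2015 is Jul 24, 2015.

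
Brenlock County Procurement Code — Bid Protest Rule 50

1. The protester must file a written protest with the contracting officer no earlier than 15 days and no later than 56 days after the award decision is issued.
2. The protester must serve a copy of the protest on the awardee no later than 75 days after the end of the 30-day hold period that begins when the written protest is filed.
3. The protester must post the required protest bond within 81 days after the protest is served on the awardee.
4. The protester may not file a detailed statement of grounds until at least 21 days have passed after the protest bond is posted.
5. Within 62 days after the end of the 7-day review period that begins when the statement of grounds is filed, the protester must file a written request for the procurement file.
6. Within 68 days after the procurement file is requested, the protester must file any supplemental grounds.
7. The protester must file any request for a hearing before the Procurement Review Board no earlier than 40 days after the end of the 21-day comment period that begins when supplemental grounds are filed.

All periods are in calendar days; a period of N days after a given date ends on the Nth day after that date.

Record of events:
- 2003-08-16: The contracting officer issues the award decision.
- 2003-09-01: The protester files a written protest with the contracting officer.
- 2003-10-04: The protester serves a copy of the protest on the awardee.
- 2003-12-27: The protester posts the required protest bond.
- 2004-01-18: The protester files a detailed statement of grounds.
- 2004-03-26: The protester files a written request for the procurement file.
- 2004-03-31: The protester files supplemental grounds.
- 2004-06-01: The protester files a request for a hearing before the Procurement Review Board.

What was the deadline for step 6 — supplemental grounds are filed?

2004-06-02

Step 6 runs from 2004-03-26, when the procurement file is requested. 68 days after 2004-03-26 is 2004-06-02.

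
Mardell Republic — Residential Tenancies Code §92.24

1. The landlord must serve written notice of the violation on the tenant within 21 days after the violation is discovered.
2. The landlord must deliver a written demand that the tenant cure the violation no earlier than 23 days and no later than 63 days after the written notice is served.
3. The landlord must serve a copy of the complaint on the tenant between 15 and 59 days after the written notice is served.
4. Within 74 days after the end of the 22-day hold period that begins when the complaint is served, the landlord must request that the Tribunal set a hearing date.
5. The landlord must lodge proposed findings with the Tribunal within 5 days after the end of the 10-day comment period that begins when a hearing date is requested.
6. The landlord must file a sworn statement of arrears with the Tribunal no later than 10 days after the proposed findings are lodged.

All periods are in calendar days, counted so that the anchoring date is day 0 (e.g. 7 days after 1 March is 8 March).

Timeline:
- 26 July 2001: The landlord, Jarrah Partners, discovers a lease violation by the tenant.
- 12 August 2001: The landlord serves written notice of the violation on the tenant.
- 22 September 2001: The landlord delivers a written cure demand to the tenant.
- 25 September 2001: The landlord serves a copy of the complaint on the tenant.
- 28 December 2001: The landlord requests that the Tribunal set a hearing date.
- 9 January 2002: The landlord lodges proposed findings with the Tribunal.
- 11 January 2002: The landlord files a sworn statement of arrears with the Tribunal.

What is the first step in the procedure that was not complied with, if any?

Step 1 — counting 21 days from 26 July 2001 (when the violation is discovered) gives a deadline of 16 August 2001; done 12 August 2001 — timely.
Step 2 — 23 and 63 days from 12 August 2001 (when the written notice is served) are 4 September 2001 and 14 October 2001 respectively; done 22 September 2001 — within the window.
Step 3 — 15 and 59 days from 12 August 2001 (when the written notice is served) are 27 August 2001 and 10 October 2001 respectively; 25 September 2001 falls inside that range.
Step 4 — counting 74 days from 17 October 2001 (end of the 22-day hold period, which began when the complaint is served on 25 September 2001) gives a deadline of 30 December 2001; completed 28 December 2001, before the deadline.
Step 5 — counting 5 days from 7 January 2002 (end of the 10-day comment period, which began when a hearing date is requested on 28 December 2001) gives a deadline of 12 January 2002; 9 January 2002 is within that limit.
Step 6 — counting 10 days from 9 January 2002 (when the proposed findings are lodged) gives a deadline of 19 January 2002; done 11 January 2002 — timely.

None — every step was satisfied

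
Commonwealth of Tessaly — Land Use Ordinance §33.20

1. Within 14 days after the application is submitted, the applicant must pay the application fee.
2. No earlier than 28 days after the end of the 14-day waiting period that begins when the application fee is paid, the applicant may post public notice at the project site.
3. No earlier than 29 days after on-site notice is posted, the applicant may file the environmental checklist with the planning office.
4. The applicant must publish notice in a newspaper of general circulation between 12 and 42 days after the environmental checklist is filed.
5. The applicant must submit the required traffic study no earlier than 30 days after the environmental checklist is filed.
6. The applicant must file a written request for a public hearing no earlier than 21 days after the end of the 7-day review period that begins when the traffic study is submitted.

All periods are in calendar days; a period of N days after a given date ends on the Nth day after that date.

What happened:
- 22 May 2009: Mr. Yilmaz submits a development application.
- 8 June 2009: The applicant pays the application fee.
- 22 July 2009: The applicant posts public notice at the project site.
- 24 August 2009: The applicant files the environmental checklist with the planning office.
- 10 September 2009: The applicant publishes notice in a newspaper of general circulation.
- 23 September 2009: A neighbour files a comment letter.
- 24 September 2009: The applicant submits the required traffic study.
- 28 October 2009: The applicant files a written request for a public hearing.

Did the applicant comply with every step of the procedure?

Step 1 — counting 14 days from 22 May 2009 (when the application is submitted) gives a deadline of 5 June 2009; done 8 June 2009 — 3 days late.

No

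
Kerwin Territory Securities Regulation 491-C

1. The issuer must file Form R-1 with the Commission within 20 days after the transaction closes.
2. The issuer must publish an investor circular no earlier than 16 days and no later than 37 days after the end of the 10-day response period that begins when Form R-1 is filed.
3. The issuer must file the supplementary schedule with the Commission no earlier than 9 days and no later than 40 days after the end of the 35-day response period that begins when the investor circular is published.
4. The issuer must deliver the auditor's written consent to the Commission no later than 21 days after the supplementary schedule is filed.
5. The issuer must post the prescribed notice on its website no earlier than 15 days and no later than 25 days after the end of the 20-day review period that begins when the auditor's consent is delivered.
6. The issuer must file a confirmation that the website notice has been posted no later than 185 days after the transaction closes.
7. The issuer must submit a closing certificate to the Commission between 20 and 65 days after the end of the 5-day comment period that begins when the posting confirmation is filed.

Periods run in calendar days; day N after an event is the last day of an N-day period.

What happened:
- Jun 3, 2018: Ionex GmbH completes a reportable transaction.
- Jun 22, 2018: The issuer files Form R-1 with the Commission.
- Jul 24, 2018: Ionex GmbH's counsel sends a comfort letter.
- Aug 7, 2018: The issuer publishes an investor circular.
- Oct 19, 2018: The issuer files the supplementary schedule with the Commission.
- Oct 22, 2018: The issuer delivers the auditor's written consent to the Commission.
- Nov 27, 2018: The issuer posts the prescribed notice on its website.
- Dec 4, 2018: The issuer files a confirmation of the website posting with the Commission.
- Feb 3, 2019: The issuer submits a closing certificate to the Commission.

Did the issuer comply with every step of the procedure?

Yes

Step 1: 20 days after Jun 3, 2018 (when the transaction closes) is Jun 23, 2018; done Jun 22, 2018 — timely.
Step 2: the window is 16–37 days after Jul 2, 2018 (end of the 10-day response period, which began when Form R-1 is filed on Jun 22, 2018), so Jul 18, 2018 through Aug 8, 2018; done Aug 7, 2018, which is between those dates.
Step 3: the window is 9–40 days after Sep 11, 2018 (end of the 35-day response period, which began when the investor circular is published on Aug 7, 2018), so Sep 20, 2018 through Oct 21, 2018; Oct 19, 2018 falls inside that range.
Step 4: 21 days after Oct 19, 2018 (when the supplementary schedule is filed) is Nov 9, 2018; completed Oct 22, 2018, before the deadline.
Step 5: the window is 15–25 days after Nov 11, 2018 (end of the 20-day review period, which began when the auditor's consent is delivered on Oct 22, 2018), so Nov 26, 2018 through Dec 6, 2018; done Nov 27, 2018 — within the window.
Step 6: 185 days after Jun 3, 2018 (when the transaction closes) is Dec 5, 2018; completed Dec 4, 2018, before the deadline.
Step 7: the window is 20–65 days after Dec 9, 2018 (end of the 5-day comment period, which began when the posting confirmation is filed on Dec 4, 2018), so Dec 29, 2018 through Feb 12, 2019; Feb 3, 2019 falls inside that range.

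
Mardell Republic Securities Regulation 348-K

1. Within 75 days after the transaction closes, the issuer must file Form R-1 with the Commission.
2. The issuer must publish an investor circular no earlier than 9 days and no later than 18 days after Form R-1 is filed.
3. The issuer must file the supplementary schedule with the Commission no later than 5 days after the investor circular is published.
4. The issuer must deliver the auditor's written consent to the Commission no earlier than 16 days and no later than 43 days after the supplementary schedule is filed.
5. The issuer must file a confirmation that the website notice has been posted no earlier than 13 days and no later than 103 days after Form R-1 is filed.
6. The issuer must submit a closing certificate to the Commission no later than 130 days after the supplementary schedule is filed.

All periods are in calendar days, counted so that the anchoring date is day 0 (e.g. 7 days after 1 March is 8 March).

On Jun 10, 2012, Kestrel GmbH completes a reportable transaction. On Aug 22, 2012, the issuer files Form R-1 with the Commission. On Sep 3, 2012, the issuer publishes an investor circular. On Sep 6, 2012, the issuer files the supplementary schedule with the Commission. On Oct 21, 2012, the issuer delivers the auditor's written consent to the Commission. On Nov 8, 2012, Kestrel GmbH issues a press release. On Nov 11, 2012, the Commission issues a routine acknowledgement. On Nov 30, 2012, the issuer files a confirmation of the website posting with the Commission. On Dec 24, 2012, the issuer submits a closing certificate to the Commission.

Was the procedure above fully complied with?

No

Step 1: 75 days after Jun 10, 2012 (when the transaction closes) is Aug 24, 2012; Aug 22, 2012 is within that limit.
Step 2: the window is 9–18 days after Aug 22, 2012 (when Form R-1 is filed), so Aug 31, 2012 through Sep 9, 2012; done Sep 3, 2012 — within the window.
Step 3: 5 days after Sep 3, 2012 (when the investor circular is published) is Sep 8, 2012; completed Sep 6, 2012, before the deadline.
Step 4: the window is 16–43 days after Sep 6, 2012 (when the supplementary schedule is filed), so Sep 22, 2012 through Oct 19, 2012; Oct 21, 2012 is 2 days past the end of the window.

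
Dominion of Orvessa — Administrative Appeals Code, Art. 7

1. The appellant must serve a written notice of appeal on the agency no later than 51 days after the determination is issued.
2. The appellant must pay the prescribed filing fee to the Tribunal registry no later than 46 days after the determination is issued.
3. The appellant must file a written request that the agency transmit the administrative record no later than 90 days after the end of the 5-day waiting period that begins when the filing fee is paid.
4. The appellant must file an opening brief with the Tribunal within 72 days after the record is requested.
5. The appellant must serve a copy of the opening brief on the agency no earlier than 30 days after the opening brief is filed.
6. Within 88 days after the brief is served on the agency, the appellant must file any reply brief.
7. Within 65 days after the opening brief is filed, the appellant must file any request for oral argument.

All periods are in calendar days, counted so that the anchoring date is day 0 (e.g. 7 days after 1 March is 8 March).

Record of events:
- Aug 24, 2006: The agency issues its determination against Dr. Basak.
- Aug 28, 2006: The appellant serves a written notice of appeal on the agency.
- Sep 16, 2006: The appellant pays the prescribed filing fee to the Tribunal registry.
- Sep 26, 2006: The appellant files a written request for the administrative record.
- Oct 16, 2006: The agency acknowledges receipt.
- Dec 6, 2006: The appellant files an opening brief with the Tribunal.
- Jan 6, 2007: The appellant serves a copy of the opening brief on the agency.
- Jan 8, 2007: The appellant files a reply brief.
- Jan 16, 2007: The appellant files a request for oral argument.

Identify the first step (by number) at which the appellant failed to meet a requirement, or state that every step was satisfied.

None — every step was satisfied

Step 1 — counting 51 days from Aug 24, 2006 (when the determination is issued) gives a deadline of Oct 14, 2006; completed Aug 28, 2006, before the deadline.
Step 2 — counting 46 days from Aug 24, 2006 (when the determination is issued) gives a deadline of Oct 9, 2006; Sep 16, 2006 is within that limit.
Step 3 — counting 90 days from Sep 21, 2006 (end of the 5-day waiting period, which began when the filing fee is paid on Sep 16, 2006) gives a deadline of Dec 20, 2006; Sep 26, 2006 is within that limit.
Step 4 — counting 72 days from Sep 26, 2006 (when the record is requested) gives a deadline of Dec 7, 2006; Dec 6, 2006 is within that limit.
Step 5 — must wait 30 days from Dec 6, 2006 (when the opening brief is filed), so not before Jan 5, 2007; done Jan 6, 2007 — permitted.
Step 6 — counting 88 days from Jan 6, 2007 (when the brief is served on the agency) gives a deadline of Apr 4, 2007; Jan 8, 2007 is within that limit.
Step 7 — counting 65 days from Dec 6, 2006 (when the opening brief is filed) gives a deadline of Feb 9, 2007; done Jan 16, 2007 — timely.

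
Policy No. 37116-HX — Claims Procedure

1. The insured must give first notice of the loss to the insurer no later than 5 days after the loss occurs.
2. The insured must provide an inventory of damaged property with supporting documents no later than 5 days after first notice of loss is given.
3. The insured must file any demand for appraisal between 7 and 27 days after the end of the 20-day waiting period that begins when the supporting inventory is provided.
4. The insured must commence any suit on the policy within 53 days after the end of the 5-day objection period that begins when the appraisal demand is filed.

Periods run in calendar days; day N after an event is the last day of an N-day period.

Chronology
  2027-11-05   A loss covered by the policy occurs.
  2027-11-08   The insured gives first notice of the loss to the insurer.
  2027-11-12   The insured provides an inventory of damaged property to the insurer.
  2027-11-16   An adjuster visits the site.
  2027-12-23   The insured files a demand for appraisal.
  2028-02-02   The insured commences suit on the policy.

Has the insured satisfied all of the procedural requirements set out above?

Step 1: 5 days after 2027-11-05 (when the loss occurs) is 2027-11-10; done 2027-11-08 — timely.
Step 2: 5 days after 2027-11-08 (when first notice of loss is given) is 2027-11-13; 2027-11-12 is within that limit.
Step 3: the window is 7–27 days after 2027-12-02 (end of the 20-day waiting period, which began when the supporting inventory is provided on 2027-11-12), so 2027-12-09 through 2027-12-29; done 2027-12-23 — within the window.
Step 4: 53 days after 2027-12-28 (end of the 5-day objection period, which began when the appraisal demand is filed on 2027-12-23) is 2028-02-19; 2028-02-02 is within that limit.

Yes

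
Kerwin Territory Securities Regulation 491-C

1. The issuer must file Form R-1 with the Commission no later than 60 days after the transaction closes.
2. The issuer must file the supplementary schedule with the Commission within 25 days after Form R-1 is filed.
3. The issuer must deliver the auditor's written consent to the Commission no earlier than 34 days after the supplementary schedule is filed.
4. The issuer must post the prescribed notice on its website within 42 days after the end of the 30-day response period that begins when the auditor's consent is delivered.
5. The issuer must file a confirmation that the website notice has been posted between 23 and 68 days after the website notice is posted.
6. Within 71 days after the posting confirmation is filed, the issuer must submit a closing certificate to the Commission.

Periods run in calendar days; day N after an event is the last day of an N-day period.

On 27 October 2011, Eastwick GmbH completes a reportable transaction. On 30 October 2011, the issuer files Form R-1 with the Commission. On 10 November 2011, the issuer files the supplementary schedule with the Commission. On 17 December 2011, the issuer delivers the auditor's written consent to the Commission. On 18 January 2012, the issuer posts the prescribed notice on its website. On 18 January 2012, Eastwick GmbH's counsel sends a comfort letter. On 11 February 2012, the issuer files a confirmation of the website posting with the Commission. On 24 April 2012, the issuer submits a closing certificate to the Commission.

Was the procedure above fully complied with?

No

(1) due by 27 October 2011 + 60 days = 26 December 2011; done 30 October 2011 — timely.
(2) due by 30 October 2011 + 25 days = 24 November 2011; 10 November 2011 is within that limit.
(3) permitted from 10 November 2011 + 34 days = 14 December 2011 onward; done 17 December 2011 — permitted.
(4) due by 16 January 2012 + 42 days = 27 February 2012; completed 18 January 2012, before the deadline.
(5) the permitted window runs from 18 January 2012 + 23 = 10 February 2012 to 18 January 2012 + 68 = 26 March 2012; done 11 February 2012 — within the window.
(6) due by 11 February 2012 + 71 days = 22 April 2012; not done until 24 April 2012, 2 days after the deadline.
The procedure was therefore not followed at step 6.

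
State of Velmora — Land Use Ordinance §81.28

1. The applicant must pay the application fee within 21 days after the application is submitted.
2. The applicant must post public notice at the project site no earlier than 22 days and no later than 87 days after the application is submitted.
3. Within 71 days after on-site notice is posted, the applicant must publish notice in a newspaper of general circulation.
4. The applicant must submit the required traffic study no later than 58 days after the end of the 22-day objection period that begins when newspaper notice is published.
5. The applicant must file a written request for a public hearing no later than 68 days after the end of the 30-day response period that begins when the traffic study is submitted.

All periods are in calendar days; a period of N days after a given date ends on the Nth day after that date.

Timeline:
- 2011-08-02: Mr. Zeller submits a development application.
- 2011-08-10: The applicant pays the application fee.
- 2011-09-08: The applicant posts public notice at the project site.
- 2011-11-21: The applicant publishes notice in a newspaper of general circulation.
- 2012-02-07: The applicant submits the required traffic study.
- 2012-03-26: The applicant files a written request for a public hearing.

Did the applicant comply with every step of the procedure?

No

Step 1 — counting 21 days from 2011-08-02 (when the application is submitted) gives a deadline of 2011-08-23; done 2011-08-10 — timely.
Step 2 — 22 and 87 days from 2011-08-02 (when the application is submitted) are 2011-08-24 and 2011-10-28 respectively; done 2011-09-08, which is between those dates.
Step 3 — counting 71 days from 2011-09-08 (when on-site notice is posted) gives a deadline of 2011-11-18; not done until 2011-11-21, 3 days after the deadline.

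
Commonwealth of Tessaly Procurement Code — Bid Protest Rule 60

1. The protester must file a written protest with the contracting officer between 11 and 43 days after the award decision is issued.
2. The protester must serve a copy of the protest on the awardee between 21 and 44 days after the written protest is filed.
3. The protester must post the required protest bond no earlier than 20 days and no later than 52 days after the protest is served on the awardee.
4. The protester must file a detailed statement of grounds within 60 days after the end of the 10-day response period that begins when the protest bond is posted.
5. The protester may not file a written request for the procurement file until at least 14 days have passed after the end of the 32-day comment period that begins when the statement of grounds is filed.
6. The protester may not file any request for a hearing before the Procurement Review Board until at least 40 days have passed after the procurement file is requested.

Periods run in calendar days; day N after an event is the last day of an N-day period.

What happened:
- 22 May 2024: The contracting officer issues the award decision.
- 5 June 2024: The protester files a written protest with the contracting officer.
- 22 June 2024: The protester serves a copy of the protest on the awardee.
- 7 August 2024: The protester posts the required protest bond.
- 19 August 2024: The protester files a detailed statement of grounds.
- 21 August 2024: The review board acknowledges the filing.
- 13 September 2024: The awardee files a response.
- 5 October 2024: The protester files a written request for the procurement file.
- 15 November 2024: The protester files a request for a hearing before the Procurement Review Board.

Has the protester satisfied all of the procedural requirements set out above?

No

Step 1: the window is 11–43 days after 22 May 2024 (when the award decision is issued), so 2 June 2024 through 4 July 2024; done 5 June 2024 — within the window.
Step 2: the window is 21–44 days after 5 June 2024 (when the written protest is filed), so 26 June 2024 through 19 July 2024; done 22 June 2024 — 4 days before the window opened.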